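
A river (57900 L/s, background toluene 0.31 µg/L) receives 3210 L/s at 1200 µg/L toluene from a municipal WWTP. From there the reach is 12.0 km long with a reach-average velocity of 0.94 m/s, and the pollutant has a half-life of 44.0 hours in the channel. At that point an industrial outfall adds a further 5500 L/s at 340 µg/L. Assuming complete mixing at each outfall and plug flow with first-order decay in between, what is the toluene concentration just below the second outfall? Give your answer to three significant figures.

Conservation of mass: C = (57900·0.3100 + 3210·1200) / 61110 = 3870000/61110 = 63.33 µg/L; combined flow 61110 L/s.
Travel time t = 12.0·1000 / 0.94 = 12770 s = 3.546 h.
Half-life 44.0 h → k = ln 2 / 44.0 = 0.01575 h⁻¹ = 0.3781 d⁻¹.
After decay, C = 63.33 × e^(−kt) = 63.33 × 0.9457 = 59.89 µg/L.
Second outfall: C = (61110·59.89 + 5500·340.0)/66610 = 83.02 µg/L.

83.0 µg/L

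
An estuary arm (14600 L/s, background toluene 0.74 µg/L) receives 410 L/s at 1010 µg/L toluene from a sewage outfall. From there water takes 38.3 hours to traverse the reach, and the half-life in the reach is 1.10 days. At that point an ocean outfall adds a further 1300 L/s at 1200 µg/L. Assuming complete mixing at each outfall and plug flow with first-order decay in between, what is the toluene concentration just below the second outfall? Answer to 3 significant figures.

Mixed concentration C = ΣQC/ΣQ = (14600·0.7400 + 410.0·1010) / 15010 = 424900/15010 = 28.31 µg/L; combined flow 15010 L/s.
Half-life 1.10 d → k = ln 2 / 1.10 = 0.6301 d⁻¹.
Decay over the reach: 28.31·exp(−kt) = 28.31·0.3658 = 10.36 µg/L.
At the second outfall, C = (15010·10.36 + 1300·1200) / (15010 + 1300) = 105.2 µg/L.

105 µg/L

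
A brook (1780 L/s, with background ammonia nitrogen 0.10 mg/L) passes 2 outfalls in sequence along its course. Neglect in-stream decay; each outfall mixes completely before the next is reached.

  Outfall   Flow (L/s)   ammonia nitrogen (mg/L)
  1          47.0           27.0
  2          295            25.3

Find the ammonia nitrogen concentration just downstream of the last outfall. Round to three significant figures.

4.20 mg/L

Below outfall 1: Q → 1827 L/s, C = (1780·0.1000 + 47.00·27.00)/1827 = 0.7920 mg/L.
Below outfall 2: Q → 2122 L/s, C = (1827·0.7920 + 295.0·25.30)/2122 = 4.199 mg/L.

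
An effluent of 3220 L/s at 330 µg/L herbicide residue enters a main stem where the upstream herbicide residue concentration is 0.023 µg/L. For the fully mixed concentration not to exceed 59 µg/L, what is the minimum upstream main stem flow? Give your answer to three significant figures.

Set C_mix = 59: (Q·0.02300 + 3220·330.0) / (Q + 3220) = 59
→ Q = 3220·(330.0 − 59)/(59 − 0.02300) = 14800 L/s.

14800 L/s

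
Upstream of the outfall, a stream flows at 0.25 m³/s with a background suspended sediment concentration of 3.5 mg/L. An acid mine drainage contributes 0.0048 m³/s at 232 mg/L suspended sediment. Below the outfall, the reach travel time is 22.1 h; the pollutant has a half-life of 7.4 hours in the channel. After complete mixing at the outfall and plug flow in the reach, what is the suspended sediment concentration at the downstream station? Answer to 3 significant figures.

0.985 mg/L

Flow-weighted average: C = (0.2500·3.500 + 0.004800·232.0) / 0.2548 = 1.989/0.2548 = 7.805 mg/L.
Half-life 7.4 h → k = ln 2 / 7.4 = 0.09367 h⁻¹ = 2.248 d⁻¹.
Applying C = C₀e^(−kt): 7.805 × 0.1262 = 0.9848 mg/L.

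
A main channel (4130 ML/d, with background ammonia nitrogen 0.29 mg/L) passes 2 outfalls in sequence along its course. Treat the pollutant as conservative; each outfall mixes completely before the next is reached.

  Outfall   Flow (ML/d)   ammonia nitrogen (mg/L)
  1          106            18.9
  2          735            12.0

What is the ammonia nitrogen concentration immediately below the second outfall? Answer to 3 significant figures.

2.42 mg/L

Below outfall 1: Q → 4236 ML/d, C = (4130·0.2900 + 106.0·18.90)/4236 = 0.7557 mg/L.
Below outfall 2: Q → 4971 ML/d, C = (4236·0.7557 + 735.0·12.00)/4971 = 2.418 mg/L.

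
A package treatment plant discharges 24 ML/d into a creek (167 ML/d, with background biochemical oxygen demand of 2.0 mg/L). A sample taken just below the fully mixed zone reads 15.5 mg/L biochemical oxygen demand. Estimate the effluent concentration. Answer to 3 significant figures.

109 mg/L

Mass balance: 167.0·2.000 + 24.00·Cₑ = 191.0·15.50
→ Cₑ = (191.0·15.50 − 167.0·2.000) / 24.00 = 109.4 mg/L.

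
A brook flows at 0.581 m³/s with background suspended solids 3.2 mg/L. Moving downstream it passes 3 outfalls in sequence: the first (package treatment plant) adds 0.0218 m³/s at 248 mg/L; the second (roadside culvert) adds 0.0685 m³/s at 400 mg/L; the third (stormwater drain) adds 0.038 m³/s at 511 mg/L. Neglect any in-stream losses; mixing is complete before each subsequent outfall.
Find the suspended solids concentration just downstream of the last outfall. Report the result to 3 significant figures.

76.2 mg/L

Outfall 1: combined Q = 0.6028 m³/s; C = (0.5810·3.200 + 0.02180·248.0)/0.6028 = 12.05 mg/L.
Outfall 2: combined Q = 0.6713 m³/s; C = (0.6028·12.05 + 0.06850·400.0)/0.6713 = 51.64 mg/L.
Outfall 3: combined Q = 0.7093 m³/s; C = (0.6713·51.64 + 0.03800·511.0)/0.7093 = 76.25 mg/L.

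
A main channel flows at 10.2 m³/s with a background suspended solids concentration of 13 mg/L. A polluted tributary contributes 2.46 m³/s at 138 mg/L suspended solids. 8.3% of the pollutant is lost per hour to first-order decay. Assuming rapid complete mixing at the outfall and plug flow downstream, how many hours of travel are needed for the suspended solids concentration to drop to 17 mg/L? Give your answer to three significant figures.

Mixed concentration C = ΣQC/ΣQ = (10.20·13.00 + 2.460·138.0) / 12.66 = 472.1/12.66 = 37.29 mg/L.
8.3%/h lost → k = −ln(1 − 0.083) = 0.08665 h⁻¹.
37.29·exp(−k·t) = 17 → t = ln(37.29/17)/k = 32640 s = 9.065 h.

9.07 h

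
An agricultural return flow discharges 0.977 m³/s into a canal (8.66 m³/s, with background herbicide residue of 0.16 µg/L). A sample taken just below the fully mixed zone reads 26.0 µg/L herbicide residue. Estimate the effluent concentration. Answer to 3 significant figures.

Mass balance: 8.660·0.1600 + 0.9770·Cₑ = 9.637·26.00
→ Cₑ = (9.637·26.00 − 8.660·0.1600) / 0.9770 = 255.0 µg/L.

255 µg/L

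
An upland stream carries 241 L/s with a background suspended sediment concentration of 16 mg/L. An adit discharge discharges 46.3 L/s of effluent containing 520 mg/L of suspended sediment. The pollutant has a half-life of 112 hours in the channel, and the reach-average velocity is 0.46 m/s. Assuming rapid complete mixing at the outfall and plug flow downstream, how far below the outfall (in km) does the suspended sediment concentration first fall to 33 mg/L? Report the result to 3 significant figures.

289 km

After mixing, C = (241.0·16.00 + 46.30·520.0) / 287.3 = 27930/287.3 = 97.22 mg/L.
Half-life 112 h → k = ln 2 / 112 = 0.006189 h⁻¹ = 0.1485 d⁻¹.
Set 97.22·exp(−k·t) = 33 → t = ln(97.22/33)/k = 628500 s = 174.6 h.
Distance = v·t = 0.46·628500 = 289100 m = 289.1 km.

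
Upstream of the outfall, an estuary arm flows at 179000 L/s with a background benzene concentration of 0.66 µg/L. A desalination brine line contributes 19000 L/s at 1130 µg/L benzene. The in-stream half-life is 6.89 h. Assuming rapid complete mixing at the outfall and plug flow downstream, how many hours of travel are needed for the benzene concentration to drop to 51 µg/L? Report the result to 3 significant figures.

7.55 h

Mass balance: C = (179000·0.6600 + 19000·1130) / 198000 = 21590000/198000 = 109.0 µg/L.
Half-life 6.89 h → k = ln 2 / 6.89 = 0.1006 h⁻¹ = 2.414 d⁻¹.
109.0·exp(−k·t) = 51 → t = ln(109.0/51)/k = 27190 s = 7.553 h.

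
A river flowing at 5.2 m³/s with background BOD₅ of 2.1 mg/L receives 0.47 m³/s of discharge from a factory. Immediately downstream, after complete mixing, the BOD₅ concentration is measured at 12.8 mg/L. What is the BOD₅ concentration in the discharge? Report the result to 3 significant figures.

Mass balance: 5.200·2.100 + 0.4700·Cₑ = 5.670·12.80
→ Cₑ = (5.670·12.80 − 5.200·2.100) / 0.4700 = 131.2 mg/L.

131 mg/L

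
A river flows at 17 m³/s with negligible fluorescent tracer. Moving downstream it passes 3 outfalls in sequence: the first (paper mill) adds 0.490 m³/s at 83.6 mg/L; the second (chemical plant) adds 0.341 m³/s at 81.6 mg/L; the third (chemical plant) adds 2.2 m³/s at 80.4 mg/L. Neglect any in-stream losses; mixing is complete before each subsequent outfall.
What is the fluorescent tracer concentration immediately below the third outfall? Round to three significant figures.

12.3 mg/L

After outfall 1: Q = 17.00 + 0.4900 = 17.49 m³/s; C = (17.00·0 + 0.4900·83.60)/17.49 = 2.342 mg/L.
After outfall 2: Q = 17.49 + 0.3410 = 17.83 m³/s; C = (17.49·2.342 + 0.3410·81.60)/17.83 = 3.858 mg/L.
After outfall 3: Q = 17.83 + 2.200 = 20.03 m³/s; C = (17.83·3.858 + 2.200·80.40)/20.03 = 12.26 mg/L.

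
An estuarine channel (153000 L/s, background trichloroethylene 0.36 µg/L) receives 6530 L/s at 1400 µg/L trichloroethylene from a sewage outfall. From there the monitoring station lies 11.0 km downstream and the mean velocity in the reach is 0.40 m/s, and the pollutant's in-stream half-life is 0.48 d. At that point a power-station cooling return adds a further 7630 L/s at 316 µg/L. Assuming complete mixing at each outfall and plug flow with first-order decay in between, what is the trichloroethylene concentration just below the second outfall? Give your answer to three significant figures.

49.2 µg/L

Mass balance: C = (153000·0.3600 + 6530·1400) / 159500 = 9197000/159500 = 57.65 µg/L; combined flow 159500 L/s.
Travel time t = 11.0·1000 / 0.40 = 27500 s = 7.639 h.
Half-life 0.48 d → k = ln 2 / 0.48 = 1.444 d⁻¹.
Applying C = C₀e^(−kt): 57.65 × 0.6315 = 36.41 µg/L.
At the second outfall, C = (159500·36.41 + 7630·316.0) / (159500 + 7630) = 49.17 µg/L.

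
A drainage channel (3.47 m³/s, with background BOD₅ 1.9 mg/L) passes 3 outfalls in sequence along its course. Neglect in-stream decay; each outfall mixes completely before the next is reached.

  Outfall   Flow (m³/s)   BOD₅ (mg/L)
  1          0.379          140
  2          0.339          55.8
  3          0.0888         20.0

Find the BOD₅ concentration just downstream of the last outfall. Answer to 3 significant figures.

18.8 mg/L

After outfall 1: Q = 3.470 + 0.3790 = 3.849 m³/s; C = (3.470·1.900 + 0.3790·140.0)/3.849 = 15.50 mg/L.
After outfall 2: Q = 3.849 + 0.3390 = 4.188 m³/s; C = (3.849·15.50 + 0.3390·55.80)/4.188 = 18.76 mg/L.
After outfall 3: Q = 4.188 + 0.08880 = 4.277 m³/s; C = (4.188·18.76 + 0.08880·20.00)/4.277 = 18.79 mg/L.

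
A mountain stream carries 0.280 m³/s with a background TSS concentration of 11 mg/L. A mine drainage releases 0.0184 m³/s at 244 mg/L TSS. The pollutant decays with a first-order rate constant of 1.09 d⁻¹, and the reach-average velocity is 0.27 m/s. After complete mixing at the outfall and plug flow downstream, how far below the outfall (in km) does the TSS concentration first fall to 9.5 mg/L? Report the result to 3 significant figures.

21.0 km

Mass balance: C = (0.2800·11.00 + 0.01840·244.0) / 0.2984 = 7.570/0.2984 = 25.37 mg/L.
Set 25.37·exp(−k·t) = 9.5 → t = ln(25.37/9.5)/k = 77850 s = 21.63 h.
Distance = v·t = 0.27·77850 = 21020 m = 21.02 km.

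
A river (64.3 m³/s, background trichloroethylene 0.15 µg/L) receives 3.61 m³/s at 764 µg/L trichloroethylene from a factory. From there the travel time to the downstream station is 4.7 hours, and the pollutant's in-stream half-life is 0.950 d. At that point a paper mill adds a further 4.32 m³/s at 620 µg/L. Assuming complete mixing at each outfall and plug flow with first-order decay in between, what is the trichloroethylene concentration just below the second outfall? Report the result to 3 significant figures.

Mixed concentration C = ΣQC/ΣQ = (64.30·0.1500 + 3.610·764.0) / 67.91 = 2768/67.91 = 40.76 µg/L; combined flow 67.91 m³/s.
Half-life 0.950 d → k = ln 2 / 0.950 = 0.7296 d⁻¹.
Decay over the reach: 40.76·exp(−kt) = 40.76·0.8669 = 35.33 µg/L.
Second outfall: C = (67.91·35.33 + 4.320·620.0)/72.23 = 70.30 µg/L.

70.3 µg/L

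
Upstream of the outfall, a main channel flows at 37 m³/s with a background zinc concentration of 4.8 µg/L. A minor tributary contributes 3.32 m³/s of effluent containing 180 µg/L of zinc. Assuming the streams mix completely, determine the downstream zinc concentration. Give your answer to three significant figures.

Conservation of mass: C = (37.00·4.800 + 3.320·180.0) / 40.32 = 775.2/40.32 = 19.23 µg/L.

19.2 µg/L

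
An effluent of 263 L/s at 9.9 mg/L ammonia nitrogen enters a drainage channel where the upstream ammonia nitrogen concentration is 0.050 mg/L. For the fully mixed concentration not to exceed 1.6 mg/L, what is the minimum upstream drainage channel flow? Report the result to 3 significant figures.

Set C_mix = 1.6: (Q·0.05000 + 263.0·9.900) / (Q + 263.0) = 1.6
→ Q = 263.0·(9.900 − 1.6)/(1.6 − 0.05000) = 1408 L/s.

1410 L/s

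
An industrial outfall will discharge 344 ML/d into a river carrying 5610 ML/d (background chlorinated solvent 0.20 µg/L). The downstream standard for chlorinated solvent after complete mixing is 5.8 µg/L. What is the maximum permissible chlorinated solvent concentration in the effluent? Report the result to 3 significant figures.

97.1 µg/L

At the limit, (Qr·Cr + Qe·Cₑ)/(Qr + Qe) = 5.8:
Cₑ = (5954·5.8 − 5610·0.2000) / 344.0 = 97.13 µg/L.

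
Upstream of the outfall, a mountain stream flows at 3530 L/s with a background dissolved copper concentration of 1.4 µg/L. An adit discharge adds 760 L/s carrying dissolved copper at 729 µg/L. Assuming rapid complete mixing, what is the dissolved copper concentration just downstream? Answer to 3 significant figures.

Flow-weighted average: C = (3530·1.400 + 760.0·729.0) / 4290 = 559000/4290 = 130.3 µg/L.

130 µg/L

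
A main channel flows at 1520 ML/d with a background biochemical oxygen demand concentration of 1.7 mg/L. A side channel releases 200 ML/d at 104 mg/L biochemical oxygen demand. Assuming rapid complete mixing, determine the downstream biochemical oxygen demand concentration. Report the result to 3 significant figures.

13.6 mg/L

Flow-weighted average: C = (1520·1.700 + 200.0·104.0) / 1720 = 23380/1720 = 13.60 mg/L.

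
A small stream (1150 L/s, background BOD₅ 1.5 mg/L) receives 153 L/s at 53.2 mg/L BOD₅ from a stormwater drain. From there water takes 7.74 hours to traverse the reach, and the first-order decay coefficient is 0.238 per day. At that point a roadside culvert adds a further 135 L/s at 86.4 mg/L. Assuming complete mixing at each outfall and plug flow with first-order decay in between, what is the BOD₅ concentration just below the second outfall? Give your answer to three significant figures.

14.5 mg/L

Flow-weighted average: C = (1150·1.500 + 153.0·53.20) / 1303 = 9865/1303 = 7.571 mg/L; combined flow 1303 L/s.
Applying C = C₀e^(−kt): 7.571 × 0.9261 = 7.011 mg/L.
At the second outfall, C = (1303·7.011 + 135.0·86.40) / (1303 + 135.0) = 14.46 mg/L.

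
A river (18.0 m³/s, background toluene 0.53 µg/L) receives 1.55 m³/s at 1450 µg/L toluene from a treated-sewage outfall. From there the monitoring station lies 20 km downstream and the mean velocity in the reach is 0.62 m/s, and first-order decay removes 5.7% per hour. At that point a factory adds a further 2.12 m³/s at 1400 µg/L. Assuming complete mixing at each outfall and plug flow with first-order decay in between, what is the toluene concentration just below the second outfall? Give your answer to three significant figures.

Conservation of mass: C = (18.00·0.5300 + 1.550·1450) / 19.55 = 2257/19.55 = 115.4 µg/L; combined flow 19.55 m³/s.
Travel time t = 20·1000 / 0.62 = 32260 s = 8.961 h.
5.7%/h lost → k = −ln(1 − 0.057) = 0.05869 h⁻¹.
First-order decay: C = 115.4·exp(−k·t) = 115.4·0.5910 = 68.23 µg/L.
Second outfall: C = (19.55·68.23 + 2.120·1400)/21.67 = 198.5 µg/L.

199 µg/L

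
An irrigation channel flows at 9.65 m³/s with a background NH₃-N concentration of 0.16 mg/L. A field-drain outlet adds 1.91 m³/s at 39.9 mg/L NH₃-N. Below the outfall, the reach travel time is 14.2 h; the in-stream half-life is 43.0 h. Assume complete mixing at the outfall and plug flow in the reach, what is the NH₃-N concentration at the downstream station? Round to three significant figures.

5.35 mg/L

Mixed concentration C = ΣQC/ΣQ = (9.650·0.1600 + 1.910·39.90) / 11.56 = 77.75/11.56 = 6.726 mg/L.
Half-life 43.0 h → k = ln 2 / 43.0 = 0.01612 h⁻¹ = 0.3869 d⁻¹.
After decay, C = 6.726 × e^(−kt) = 6.726 × 0.7954 = 5.350 mg/L.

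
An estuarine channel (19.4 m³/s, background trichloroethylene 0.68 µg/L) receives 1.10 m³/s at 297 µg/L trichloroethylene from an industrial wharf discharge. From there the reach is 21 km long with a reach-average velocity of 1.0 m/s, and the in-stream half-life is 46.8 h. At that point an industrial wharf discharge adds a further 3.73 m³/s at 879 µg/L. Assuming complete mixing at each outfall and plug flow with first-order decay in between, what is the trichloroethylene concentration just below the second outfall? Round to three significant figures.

148 µg/L

Conservation of mass: C = (19.40·0.6800 + 1.100·297.0) / 20.50 = 339.9/20.50 = 16.58 µg/L; combined flow 20.50 m³/s.
Travel time t = 21·1000 / 1.0 = 21000 s = 5.833 h.
Half-life 46.8 h → k = ln 2 / 46.8 = 0.01481 h⁻¹ = 0.3555 d⁻¹.
Decay over the reach: 16.58·exp(−kt) = 16.58·0.9172 = 15.21 µg/L.
Second outfall: C = (20.50·15.21 + 3.730·879.0)/24.23 = 148.2 µg/L.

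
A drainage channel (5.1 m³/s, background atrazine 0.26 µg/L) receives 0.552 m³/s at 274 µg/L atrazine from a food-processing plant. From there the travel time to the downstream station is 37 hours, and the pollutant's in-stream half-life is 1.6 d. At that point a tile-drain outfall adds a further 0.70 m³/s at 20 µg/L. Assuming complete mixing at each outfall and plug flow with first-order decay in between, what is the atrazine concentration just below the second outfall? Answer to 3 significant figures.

14.5 µg/L

Conservation of mass: C = (5.100·0.2600 + 0.5520·274.0) / 5.652 = 152.6/5.652 = 26.99 µg/L; combined flow 5.652 m³/s.
Half-life 1.6 d → k = ln 2 / 1.6 = 0.4332 d⁻¹.
Decay over the reach: 26.99·exp(−kt) = 26.99·0.5128 = 13.84 µg/L.
Second outfall: C = (5.652·13.84 + 0.7000·20.00)/6.352 = 14.52 µg/L.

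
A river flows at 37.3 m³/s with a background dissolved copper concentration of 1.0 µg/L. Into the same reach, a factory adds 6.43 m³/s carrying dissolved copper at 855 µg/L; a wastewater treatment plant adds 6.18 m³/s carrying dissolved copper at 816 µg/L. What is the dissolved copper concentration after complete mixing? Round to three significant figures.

Flow-weighted average: C = (37.30·1.000 + 6.430·855.0 + 6.180·816.0) / 49.91 = 10580/49.91 = 211.9 µg/L.

212 µg/L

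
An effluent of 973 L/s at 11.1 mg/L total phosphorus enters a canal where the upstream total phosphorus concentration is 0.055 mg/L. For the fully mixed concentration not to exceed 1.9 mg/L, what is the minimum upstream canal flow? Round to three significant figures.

4850 L/s

Set C_mix = 1.9: (Q·0.05500 + 973.0·11.10) / (Q + 973.0) = 1.9
→ Q = 973.0·(11.10 − 1.9)/(1.9 − 0.05500) = 4852 L/s.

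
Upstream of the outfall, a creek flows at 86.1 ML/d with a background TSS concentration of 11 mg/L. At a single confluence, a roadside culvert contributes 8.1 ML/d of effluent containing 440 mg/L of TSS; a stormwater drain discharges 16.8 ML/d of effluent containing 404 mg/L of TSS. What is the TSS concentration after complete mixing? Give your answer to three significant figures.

Flow-weighted average: C = (86.10·11.00 + 8.100·440.0 + 16.80·404.0) / 111.0 = 11300/111.0 = 101.8 mg/L.

102 mg/L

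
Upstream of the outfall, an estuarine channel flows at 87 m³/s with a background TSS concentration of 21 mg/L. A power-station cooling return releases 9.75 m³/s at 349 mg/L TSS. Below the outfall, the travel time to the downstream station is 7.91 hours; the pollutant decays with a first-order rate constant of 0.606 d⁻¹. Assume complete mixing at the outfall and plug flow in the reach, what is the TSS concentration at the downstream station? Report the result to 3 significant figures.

44.3 mg/L

Flow-weighted average: C = (87.00·21.00 + 9.750·349.0) / 96.75 = 5230/96.75 = 54.05 mg/L.
After decay, C = 54.05 × e^(−kt) = 54.05 × 0.8190 = 44.27 mg/L.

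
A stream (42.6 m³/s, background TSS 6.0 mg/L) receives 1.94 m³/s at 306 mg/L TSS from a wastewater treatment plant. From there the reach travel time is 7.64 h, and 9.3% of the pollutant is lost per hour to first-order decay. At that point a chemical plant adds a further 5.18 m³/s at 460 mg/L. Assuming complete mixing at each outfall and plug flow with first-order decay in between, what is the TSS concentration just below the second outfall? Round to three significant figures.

56.0 mg/L

Conservation of mass: C = (42.60·6.000 + 1.940·306.0) / 44.54 = 849.2/44.54 = 19.07 mg/L; combined flow 44.54 m³/s.
9.3%/h lost → k = −ln(1 − 0.093) = 0.09761 h⁻¹.
Decay over the reach: 19.07·exp(−kt) = 19.07·0.4744 = 9.045 mg/L.
Second outfall: C = (44.54·9.045 + 5.180·460.0)/49.72 = 56.03 mg/L.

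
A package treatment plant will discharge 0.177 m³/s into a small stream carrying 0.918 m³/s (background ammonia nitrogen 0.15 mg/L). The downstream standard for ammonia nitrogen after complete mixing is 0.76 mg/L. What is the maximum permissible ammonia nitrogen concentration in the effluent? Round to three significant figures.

3.92 mg/L

At the limit, (Qr·Cr + Qe·Cₑ)/(Qr + Qe) = 0.76:
Cₑ = (1.095·0.76 − 0.9180·0.1500) / 0.1770 = 3.924 mg/L.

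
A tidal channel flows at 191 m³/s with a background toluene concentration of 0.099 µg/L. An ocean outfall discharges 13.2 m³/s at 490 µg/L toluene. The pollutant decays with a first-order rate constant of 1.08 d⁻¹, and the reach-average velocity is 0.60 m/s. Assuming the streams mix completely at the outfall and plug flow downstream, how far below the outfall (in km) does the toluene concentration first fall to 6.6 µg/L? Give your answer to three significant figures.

75.4 km

After mixing, C = (191.0·0.09900 + 13.20·490.0) / 204.2 = 6487/204.2 = 31.77 µg/L.
Set 31.77·exp(−k·t) = 6.6 → t = ln(31.77/6.6)/k = 125700 s = 34.92 h.
Distance = v·t = 0.60·125700 = 75430 m = 75.43 km.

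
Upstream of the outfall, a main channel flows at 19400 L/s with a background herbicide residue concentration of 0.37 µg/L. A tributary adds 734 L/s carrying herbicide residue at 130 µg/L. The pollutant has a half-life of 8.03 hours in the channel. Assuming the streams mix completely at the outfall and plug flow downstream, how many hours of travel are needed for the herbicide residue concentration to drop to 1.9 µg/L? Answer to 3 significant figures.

Mass balance: C = (19400·0.3700 + 734.0·130.0) / 20130 = 102600/20130 = 5.096 µg/L.
Half-life 8.03 h → k = ln 2 / 8.03 = 0.08632 h⁻¹ = 2.072 d⁻¹.
5.096·exp(−k·t) = 1.9 → t = ln(5.096/1.9)/k = 41140 s = 11.43 h.

11.4 h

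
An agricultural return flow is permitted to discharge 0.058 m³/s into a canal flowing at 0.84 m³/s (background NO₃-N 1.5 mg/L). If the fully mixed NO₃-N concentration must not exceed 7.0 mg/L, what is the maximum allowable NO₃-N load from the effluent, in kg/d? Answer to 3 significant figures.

Mass balance at the limit: 0.8400·1.500 + 0.05800·Cₑ = 0.8980·7.0 → Cₑ = 86.66 mg/L.
Load = 0.05800 m³/s × 86.66 g/m³ × 86 400 s/d = 434.2 kg/d.

434 kg/d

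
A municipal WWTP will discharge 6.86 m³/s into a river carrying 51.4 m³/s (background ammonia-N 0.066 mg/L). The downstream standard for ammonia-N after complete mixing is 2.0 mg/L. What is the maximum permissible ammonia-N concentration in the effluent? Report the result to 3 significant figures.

16.5 mg/L

At the limit, (Qr·Cr + Qe·Cₑ)/(Qr + Qe) = 2.0:
Cₑ = (58.26·2.0 − 51.40·0.06600) / 6.860 = 16.49 mg/L.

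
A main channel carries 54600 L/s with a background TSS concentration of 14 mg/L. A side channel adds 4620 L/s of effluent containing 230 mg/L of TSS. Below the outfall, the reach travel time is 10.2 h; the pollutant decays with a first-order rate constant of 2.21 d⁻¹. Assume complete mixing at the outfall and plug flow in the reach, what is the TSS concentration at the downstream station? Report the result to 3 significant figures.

After mixing, C = (54600·14.00 + 4620·230.0) / 59220 = 1827000/59220 = 30.85 mg/L.
Decay over the reach: 30.85·exp(−kt) = 30.85·0.3909 = 12.06 mg/L.

12.1 mg/L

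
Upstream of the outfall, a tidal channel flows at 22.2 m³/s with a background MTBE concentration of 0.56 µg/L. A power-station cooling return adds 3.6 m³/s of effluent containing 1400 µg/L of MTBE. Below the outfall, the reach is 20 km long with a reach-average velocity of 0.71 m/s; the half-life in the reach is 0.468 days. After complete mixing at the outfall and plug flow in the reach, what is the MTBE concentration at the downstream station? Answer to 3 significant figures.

121 µg/L

Conservation of mass: C = (22.20·0.5600 + 3.600·1400) / 25.80 = 5052/25.80 = 195.8 µg/L.
Travel time t = 20·1000 / 0.71 = 28170 s = 7.825 h.
Half-life 0.468 d → k = ln 2 / 0.468 = 1.481 d⁻¹.
First-order decay: C = 195.8·exp(−k·t) = 195.8·0.6170 = 120.8 µg/L.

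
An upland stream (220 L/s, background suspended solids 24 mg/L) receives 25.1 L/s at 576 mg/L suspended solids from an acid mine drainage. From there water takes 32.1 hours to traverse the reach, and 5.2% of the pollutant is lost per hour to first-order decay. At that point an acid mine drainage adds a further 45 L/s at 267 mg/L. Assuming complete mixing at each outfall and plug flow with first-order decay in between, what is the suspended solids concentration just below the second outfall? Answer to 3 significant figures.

Flow-weighted average: C = (220.0·24.00 + 25.10·576.0) / 245.1 = 19740/245.1 = 80.53 mg/L; combined flow 245.1 L/s.
5.2%/h lost → k = −ln(1 − 0.052) = 0.05340 h⁻¹.
After decay, C = 80.53 × e^(−kt) = 80.53 × 0.1801 = 14.50 mg/L.
Second outfall: C = (245.1·14.50 + 45.00·267.0)/290.1 = 53.67 mg/L.

53.7 mg/L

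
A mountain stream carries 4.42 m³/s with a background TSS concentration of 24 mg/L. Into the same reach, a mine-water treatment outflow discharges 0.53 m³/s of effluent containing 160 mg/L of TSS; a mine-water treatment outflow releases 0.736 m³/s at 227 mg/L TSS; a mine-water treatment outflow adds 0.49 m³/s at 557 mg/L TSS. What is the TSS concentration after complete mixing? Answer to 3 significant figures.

Mass balance: C = (4.420·24.00 + 0.5300·160.0 + 0.7360·227.0 + 0.4900·557.0) / 6.176 = 630.9/6.176 = 102.2 mg/L.

102 mg/L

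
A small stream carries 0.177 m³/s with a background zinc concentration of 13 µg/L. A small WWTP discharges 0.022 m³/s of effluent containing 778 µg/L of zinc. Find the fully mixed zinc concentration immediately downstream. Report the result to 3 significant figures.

97.6 µg/L

Mixed concentration C = ΣQC/ΣQ = (0.1770·13.00 + 0.02200·778.0) / 0.1990 = 19.42/0.1990 = 97.57 µg/L.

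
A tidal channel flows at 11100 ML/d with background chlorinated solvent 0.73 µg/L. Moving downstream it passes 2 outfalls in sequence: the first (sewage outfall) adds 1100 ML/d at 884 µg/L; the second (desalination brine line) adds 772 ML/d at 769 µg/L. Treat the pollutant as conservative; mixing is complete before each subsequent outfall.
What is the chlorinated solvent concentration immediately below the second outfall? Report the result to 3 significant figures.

121 µg/L

Outfall 1: combined Q = 12200 ML/d; C = (11100·0.7300 + 1100·884.0)/12200 = 80.37 µg/L.
Outfall 2: combined Q = 12970 ML/d; C = (12200·80.37 + 772.0·769.0)/12970 = 121.4 µg/L.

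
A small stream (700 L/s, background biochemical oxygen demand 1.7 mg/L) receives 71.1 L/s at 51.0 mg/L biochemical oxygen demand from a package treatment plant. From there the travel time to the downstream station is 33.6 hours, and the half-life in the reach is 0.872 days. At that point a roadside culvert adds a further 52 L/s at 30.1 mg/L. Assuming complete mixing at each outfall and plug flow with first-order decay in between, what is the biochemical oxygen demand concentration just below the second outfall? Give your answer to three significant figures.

3.82 mg/L

After mixing, C = (700.0·1.700 + 71.10·51.00) / 771.1 = 4816/771.1 = 6.246 mg/L; combined flow 771.1 L/s.
Half-life 0.872 d → k = ln 2 / 0.872 = 0.7949 d⁻¹.
Decay over the reach: 6.246·exp(−kt) = 6.246·0.3286 = 2.052 mg/L.
Second outfall: C = (771.1·2.052 + 52.00·30.10)/823.1 = 3.824 mg/L.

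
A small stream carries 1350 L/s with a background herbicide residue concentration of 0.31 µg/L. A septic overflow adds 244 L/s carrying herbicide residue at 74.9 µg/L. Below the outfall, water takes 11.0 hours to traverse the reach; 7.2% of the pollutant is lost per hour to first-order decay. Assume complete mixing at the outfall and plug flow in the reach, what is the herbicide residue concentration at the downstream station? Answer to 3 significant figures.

Mass balance: C = (1350·0.3100 + 244.0·74.90) / 1594 = 18690/1594 = 11.73 µg/L.
7.2%/h lost → k = −ln(1 − 0.072) = 0.07472 h⁻¹.
Applying C = C₀e^(−kt): 11.73 × 0.4396 = 5.155 µg/L.

5.16 µg/L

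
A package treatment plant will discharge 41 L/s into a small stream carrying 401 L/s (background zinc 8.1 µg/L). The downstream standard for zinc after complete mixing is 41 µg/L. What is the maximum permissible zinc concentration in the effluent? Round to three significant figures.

363 µg/L

At the limit, (Qr·Cr + Qe·Cₑ)/(Qr + Qe) = 41:
Cₑ = (442.0·41 − 401.0·8.100) / 41.00 = 362.8 µg/L.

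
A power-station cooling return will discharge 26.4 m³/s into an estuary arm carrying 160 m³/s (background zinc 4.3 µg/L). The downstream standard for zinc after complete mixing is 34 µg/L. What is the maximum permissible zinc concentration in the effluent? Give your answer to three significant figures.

214 µg/L

At the limit, (Qr·Cr + Qe·Cₑ)/(Qr + Qe) = 34:
Cₑ = (186.4·34 − 160.0·4.300) / 26.40 = 214.0 µg/L.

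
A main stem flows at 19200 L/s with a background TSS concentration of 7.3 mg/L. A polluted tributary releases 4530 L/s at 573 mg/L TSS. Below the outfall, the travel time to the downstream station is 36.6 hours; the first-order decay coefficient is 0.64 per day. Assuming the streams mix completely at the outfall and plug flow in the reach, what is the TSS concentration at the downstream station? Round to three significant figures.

43.4 mg/L

Conservation of mass: C = (19200·7.300 + 4530·573.0) / 23730 = 2736000/23730 = 115.3 mg/L.
Decay over the reach: 115.3·exp(−kt) = 115.3·0.3768 = 43.44 mg/L.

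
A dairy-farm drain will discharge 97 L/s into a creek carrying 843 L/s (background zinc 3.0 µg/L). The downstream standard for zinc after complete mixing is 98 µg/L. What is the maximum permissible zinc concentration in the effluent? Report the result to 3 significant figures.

924 µg/L

At the limit, (Qr·Cr + Qe·Cₑ)/(Qr + Qe) = 98:
Cₑ = (940.0·98 − 843.0·3.000) / 97.00 = 923.6 µg/L.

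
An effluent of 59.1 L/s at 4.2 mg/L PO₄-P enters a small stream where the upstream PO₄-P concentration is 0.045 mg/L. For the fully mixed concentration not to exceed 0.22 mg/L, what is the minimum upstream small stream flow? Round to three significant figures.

1340 L/s

Set C_mix = 0.22: (Q·0.04500 + 59.10·4.200) / (Q + 59.10) = 0.22
→ Q = 59.10·(4.200 − 0.22)/(0.22 − 0.04500) = 1344 L/s.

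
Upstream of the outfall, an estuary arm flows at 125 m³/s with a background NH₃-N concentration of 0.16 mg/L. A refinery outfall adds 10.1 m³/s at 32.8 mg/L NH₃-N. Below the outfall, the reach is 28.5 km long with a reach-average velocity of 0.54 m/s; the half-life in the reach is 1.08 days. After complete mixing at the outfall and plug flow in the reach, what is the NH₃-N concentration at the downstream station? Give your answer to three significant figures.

1.76 mg/L

Conservation of mass: C = (125.0·0.1600 + 10.10·32.80) / 135.1 = 351.3/135.1 = 2.600 mg/L.
Travel time t = 28.5·1000 / 0.54 = 52780 s = 14.66 h.
Half-life 1.08 d → k = ln 2 / 1.08 = 0.6418 d⁻¹.
Applying C = C₀e^(−kt): 2.600 × 0.6757 = 1.757 mg/L.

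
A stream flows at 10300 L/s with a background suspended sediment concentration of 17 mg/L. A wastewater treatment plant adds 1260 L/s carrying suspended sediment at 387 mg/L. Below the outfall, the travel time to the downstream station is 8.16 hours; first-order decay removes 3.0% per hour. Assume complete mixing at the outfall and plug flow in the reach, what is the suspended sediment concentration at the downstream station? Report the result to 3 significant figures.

44.7 mg/L

Conservation of mass: C = (10300·17.00 + 1260·387.0) / 11560 = 662700/11560 = 57.33 mg/L.
3.0%/h lost → k = −ln(1 − 0.03) = 0.03046 h⁻¹.
Decay over the reach: 57.33·exp(−kt) = 57.33·0.7799 = 44.71 mg/L.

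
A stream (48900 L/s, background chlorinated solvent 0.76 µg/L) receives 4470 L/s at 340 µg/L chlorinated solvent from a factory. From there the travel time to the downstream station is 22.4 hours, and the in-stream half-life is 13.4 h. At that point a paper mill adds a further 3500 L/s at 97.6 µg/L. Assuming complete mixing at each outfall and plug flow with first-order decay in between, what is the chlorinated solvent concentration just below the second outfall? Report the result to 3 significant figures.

Flow-weighted average: C = (48900·0.7600 + 4470·340.0) / 53370 = 1557000/53370 = 29.17 µg/L; combined flow 53370 L/s.
Half-life 13.4 h → k = ln 2 / 13.4 = 0.05173 h⁻¹ = 1.241 d⁻¹.
Applying C = C₀e^(−kt): 29.17 × 0.3139 = 9.157 µg/L.
Second outfall: C = (53370·9.157 + 3500·97.60)/56870 = 14.60 µg/L.

14.6 µg/L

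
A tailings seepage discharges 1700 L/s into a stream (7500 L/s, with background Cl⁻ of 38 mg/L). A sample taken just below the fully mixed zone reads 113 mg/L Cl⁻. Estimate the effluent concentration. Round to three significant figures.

Mass balance: 7500·38.00 + 1700·Cₑ = 9200·113.0
→ Cₑ = (9200·113.0 − 7500·38.00) / 1700 = 443.9 mg/L.

444 mg/L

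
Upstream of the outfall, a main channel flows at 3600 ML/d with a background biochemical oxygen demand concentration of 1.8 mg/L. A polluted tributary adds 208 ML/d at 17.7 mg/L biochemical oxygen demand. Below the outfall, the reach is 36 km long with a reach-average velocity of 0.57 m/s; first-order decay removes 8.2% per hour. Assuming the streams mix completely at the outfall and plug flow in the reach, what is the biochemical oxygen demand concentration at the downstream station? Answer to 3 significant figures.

Conservation of mass: C = (3600·1.800 + 208.0·17.70) / 3808 = 10160/3808 = 2.668 mg/L.
Travel time t = 36·1000 / 0.57 = 63160 s = 17.54 h.
8.2%/h lost → k = −ln(1 − 0.082) = 0.08556 h⁻¹.
After decay, C = 2.668 × e^(−kt) = 2.668 × 0.2229 = 0.5948 mg/L.

0.595 mg/L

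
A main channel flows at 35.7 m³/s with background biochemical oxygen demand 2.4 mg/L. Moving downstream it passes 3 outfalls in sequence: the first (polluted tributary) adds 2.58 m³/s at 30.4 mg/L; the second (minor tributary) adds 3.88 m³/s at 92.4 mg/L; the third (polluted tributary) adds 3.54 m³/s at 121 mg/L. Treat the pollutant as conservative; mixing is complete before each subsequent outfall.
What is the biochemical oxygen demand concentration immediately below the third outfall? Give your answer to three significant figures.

20.8 mg/L

Below outfall 1: Q → 38.28 m³/s, C = (35.70·2.400 + 2.580·30.40)/38.28 = 4.287 mg/L.
Below outfall 2: Q → 42.16 m³/s, C = (38.28·4.287 + 3.880·92.40)/42.16 = 12.40 mg/L.
Below outfall 3: Q → 45.70 m³/s, C = (42.16·12.40 + 3.540·121.0)/45.70 = 20.81 mg/L.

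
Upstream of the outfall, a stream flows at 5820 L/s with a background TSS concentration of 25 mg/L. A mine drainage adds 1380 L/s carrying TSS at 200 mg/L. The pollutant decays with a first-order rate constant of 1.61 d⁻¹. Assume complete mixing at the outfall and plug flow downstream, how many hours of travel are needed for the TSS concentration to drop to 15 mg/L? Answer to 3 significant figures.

Flow-weighted average: C = (5820·25.00 + 1380·200.0) / 7200 = 421500/7200 = 58.54 mg/L.
58.54·exp(−k·t) = 15 → t = ln(58.54/15)/k = 73070 s = 20.30 h.

20.3 h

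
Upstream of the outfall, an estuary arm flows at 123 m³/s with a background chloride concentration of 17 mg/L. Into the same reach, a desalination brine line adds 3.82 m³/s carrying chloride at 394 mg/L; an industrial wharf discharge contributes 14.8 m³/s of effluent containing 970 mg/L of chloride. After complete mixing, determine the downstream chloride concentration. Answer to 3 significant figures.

After mixing, C = (123.0·17.00 + 3.820·394.0 + 14.80·970.0) / 141.6 = 17950/141.6 = 126.8 mg/L.

127 mg/L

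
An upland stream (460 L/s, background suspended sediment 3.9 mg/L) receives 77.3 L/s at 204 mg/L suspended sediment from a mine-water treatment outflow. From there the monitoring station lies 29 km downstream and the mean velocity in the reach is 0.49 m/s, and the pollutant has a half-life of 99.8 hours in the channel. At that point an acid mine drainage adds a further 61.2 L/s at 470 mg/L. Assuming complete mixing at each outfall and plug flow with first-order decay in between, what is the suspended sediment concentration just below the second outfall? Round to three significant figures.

Flow-weighted average: C = (460.0·3.900 + 77.30·204.0) / 537.3 = 17560/537.3 = 32.69 mg/L; combined flow 537.3 L/s.
Travel time t = 29·1000 / 0.49 = 59180 s = 16.44 h.
Half-life 99.8 h → k = ln 2 / 99.8 = 0.006945 h⁻¹ = 0.1667 d⁻¹.
First-order decay: C = 32.69·exp(−k·t) = 32.69·0.8921 = 29.16 mg/L.
Second outfall: C = (537.3·29.16 + 61.20·470.0)/598.5 = 74.24 mg/L.

74.2 mg/L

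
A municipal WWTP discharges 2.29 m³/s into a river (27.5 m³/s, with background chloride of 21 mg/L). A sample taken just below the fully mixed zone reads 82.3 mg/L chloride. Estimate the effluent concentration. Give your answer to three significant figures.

818 mg/L

Mass balance: 27.50·21.00 + 2.290·Cₑ = 29.79·82.30
→ Cₑ = (29.79·82.30 − 27.50·21.00) / 2.290 = 818.4 mg/L.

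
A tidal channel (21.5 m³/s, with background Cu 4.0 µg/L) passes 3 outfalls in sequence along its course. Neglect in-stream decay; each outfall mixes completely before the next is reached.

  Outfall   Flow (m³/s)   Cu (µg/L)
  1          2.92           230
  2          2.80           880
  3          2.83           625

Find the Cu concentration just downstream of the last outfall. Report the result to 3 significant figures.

After outfall 1: Q = 21.50 + 2.920 = 24.42 m³/s; C = (21.50·4.000 + 2.920·230.0)/24.42 = 31.02 µg/L.
After outfall 2: Q = 24.42 + 2.800 = 27.22 m³/s; C = (24.42·31.02 + 2.800·880.0)/27.22 = 118.4 µg/L.
After outfall 3: Q = 27.22 + 2.830 = 30.05 m³/s; C = (27.22·118.4 + 2.830·625.0)/30.05 = 166.1 µg/L.

166 µg/L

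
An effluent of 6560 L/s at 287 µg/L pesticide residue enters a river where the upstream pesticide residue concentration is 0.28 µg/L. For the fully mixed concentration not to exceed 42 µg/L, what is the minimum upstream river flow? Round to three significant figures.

38500 L/s

Set C_mix = 42: (Q·0.2800 + 6560·287.0) / (Q + 6560) = 42
→ Q = 6560·(287.0 − 42)/(42 − 0.2800) = 38520 L/s.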